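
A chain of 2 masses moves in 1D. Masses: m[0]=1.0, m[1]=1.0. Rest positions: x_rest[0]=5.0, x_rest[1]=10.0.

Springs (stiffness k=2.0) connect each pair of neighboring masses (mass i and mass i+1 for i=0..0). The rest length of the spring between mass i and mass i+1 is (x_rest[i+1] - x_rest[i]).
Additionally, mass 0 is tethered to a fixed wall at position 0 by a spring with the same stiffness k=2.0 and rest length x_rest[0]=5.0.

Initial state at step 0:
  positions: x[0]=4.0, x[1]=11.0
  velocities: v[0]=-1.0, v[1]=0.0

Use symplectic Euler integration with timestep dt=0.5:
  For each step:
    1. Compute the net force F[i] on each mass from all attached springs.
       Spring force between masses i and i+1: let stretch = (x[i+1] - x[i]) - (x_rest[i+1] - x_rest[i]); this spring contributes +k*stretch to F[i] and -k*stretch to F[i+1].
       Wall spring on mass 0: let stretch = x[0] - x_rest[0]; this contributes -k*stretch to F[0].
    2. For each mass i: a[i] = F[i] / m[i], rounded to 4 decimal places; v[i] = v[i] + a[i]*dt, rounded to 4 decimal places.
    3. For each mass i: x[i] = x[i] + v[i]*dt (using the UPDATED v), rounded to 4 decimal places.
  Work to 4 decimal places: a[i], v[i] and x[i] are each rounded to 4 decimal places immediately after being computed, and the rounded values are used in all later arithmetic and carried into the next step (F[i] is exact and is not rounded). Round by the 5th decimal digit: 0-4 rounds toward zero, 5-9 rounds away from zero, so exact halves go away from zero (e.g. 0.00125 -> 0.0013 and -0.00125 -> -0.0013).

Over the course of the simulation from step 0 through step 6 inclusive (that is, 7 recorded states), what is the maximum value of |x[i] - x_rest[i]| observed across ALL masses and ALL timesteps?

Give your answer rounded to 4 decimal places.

Step 0: x=[4.0000 11.0000] v=[-1.0000 0.0000]
Step 1: x=[5.0000 10.0000] v=[2.0000 -2.0000]
Step 2: x=[6.0000 9.0000] v=[2.0000 -2.0000]
Step 3: x=[5.5000 9.0000] v=[-1.0000 0.0000]
Step 4: x=[4.0000 9.7500] v=[-3.0000 1.5000]
Step 5: x=[3.3750 10.1250] v=[-1.2500 0.7500]
Step 6: x=[4.4375 9.6250] v=[2.1250 -1.0000]
Max displacement = 1.6250

Answer: 1.6250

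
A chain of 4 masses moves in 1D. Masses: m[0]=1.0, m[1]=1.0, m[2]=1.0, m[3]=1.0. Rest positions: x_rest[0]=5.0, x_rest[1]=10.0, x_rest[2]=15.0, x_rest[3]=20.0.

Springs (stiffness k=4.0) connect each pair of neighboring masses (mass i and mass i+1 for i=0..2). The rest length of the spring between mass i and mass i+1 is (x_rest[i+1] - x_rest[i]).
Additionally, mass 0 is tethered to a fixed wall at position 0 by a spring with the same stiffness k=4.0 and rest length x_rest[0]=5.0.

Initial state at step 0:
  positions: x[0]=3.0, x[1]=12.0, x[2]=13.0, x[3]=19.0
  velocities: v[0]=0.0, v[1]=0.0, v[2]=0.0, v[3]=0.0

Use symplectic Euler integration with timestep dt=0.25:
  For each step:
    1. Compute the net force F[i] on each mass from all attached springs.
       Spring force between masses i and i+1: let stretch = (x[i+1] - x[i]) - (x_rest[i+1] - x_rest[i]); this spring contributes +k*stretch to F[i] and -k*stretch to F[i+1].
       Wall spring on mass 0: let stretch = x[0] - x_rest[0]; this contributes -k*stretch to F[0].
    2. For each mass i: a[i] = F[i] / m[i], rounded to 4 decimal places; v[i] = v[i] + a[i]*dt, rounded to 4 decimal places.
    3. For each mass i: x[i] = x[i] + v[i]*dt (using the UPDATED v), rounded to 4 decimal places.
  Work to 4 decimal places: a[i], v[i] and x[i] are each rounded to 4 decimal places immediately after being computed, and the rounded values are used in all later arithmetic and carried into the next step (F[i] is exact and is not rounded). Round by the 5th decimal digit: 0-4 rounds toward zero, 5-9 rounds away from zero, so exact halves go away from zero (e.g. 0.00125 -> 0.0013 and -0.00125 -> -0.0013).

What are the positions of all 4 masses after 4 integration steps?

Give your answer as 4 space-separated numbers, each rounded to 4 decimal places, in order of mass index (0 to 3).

Step 0: x=[3.0000 12.0000 13.0000 19.0000] v=[0.0000 0.0000 0.0000 0.0000]
Step 1: x=[4.5000 10.0000 14.2500 18.7500] v=[6.0000 -8.0000 5.0000 -1.0000]
Step 2: x=[6.2500 7.6875 15.5625 18.6250] v=[7.0000 -9.2500 5.2500 -0.5000]
Step 3: x=[6.7969 6.9844 15.6719 18.9844] v=[2.1875 -2.8125 0.4375 1.4375]
Step 4: x=[5.6914 8.4063 14.4375 19.7657] v=[-4.4219 5.6875 -4.9375 3.1250]

Answer: 5.6914 8.4063 14.4375 19.7657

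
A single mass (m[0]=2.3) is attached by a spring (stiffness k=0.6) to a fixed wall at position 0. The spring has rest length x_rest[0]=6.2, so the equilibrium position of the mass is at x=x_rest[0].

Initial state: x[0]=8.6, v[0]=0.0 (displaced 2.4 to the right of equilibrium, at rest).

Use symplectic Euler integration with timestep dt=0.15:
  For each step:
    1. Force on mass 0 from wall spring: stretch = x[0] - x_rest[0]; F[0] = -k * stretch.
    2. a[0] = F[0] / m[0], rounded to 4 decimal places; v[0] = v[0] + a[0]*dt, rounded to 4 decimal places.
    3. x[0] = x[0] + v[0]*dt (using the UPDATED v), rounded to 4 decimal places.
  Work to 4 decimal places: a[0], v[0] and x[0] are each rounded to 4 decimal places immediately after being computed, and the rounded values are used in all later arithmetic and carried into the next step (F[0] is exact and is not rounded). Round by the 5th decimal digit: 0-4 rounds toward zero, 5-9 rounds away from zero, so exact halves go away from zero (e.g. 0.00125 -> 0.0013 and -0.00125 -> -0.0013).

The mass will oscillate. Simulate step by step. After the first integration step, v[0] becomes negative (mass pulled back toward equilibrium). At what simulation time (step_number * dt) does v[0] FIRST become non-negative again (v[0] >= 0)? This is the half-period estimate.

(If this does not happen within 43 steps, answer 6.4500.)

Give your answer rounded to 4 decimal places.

Step 0: x=[8.6000] v=[0.0000]
Step 1: x=[8.5859] v=[-0.0939]
Step 2: x=[8.5578] v=[-0.1873]
Step 3: x=[8.5159] v=[-0.2796]
Step 4: x=[8.4604] v=[-0.3702]
Step 5: x=[8.3916] v=[-0.4587]
Step 6: x=[8.3099] v=[-0.5445]
Step 7: x=[8.2158] v=[-0.6271]
Step 8: x=[8.1099] v=[-0.7060]
Step 9: x=[7.9928] v=[-0.7807]
Step 10: x=[7.8652] v=[-0.8509]
Step 11: x=[7.7278] v=[-0.9161]
Step 12: x=[7.5814] v=[-0.9759]
Step 13: x=[7.4269] v=[-1.0300]
Step 14: x=[7.2652] v=[-1.0780]
Step 15: x=[7.0972] v=[-1.1197]
Step 16: x=[6.9240] v=[-1.1548]
Step 17: x=[6.7465] v=[-1.1831]
Step 18: x=[6.5658] v=[-1.2045]
Step 19: x=[6.3830] v=[-1.2188]
Step 20: x=[6.1991] v=[-1.2260]
Step 21: x=[6.0152] v=[-1.2260]
Step 22: x=[5.8324] v=[-1.2188]
Step 23: x=[5.6517] v=[-1.2044]
Step 24: x=[5.4743] v=[-1.1830]
Step 25: x=[5.3011] v=[-1.1546]
Step 26: x=[5.1332] v=[-1.1194]
Step 27: x=[4.9715] v=[-1.0777]
Step 28: x=[4.8171] v=[-1.0296]
Step 29: x=[4.6708] v=[-0.9755]
Step 30: x=[4.5334] v=[-0.9157]
Step 31: x=[4.4058] v=[-0.8505]
Step 32: x=[4.2888] v=[-0.7803]
Step 33: x=[4.1830] v=[-0.7055]
Step 34: x=[4.0890] v=[-0.6266]
Step 35: x=[4.0074] v=[-0.5440]
Step 36: x=[3.9387] v=[-0.4582]
Step 37: x=[3.8832] v=[-0.3697]
Step 38: x=[3.8414] v=[-0.2790]
Step 39: x=[3.8134] v=[-0.1867]
Step 40: x=[3.7994] v=[-0.0933]
Step 41: x=[3.7995] v=[0.0006]
First v>=0 after going negative at step 41, time=6.1500

Answer: 6.1500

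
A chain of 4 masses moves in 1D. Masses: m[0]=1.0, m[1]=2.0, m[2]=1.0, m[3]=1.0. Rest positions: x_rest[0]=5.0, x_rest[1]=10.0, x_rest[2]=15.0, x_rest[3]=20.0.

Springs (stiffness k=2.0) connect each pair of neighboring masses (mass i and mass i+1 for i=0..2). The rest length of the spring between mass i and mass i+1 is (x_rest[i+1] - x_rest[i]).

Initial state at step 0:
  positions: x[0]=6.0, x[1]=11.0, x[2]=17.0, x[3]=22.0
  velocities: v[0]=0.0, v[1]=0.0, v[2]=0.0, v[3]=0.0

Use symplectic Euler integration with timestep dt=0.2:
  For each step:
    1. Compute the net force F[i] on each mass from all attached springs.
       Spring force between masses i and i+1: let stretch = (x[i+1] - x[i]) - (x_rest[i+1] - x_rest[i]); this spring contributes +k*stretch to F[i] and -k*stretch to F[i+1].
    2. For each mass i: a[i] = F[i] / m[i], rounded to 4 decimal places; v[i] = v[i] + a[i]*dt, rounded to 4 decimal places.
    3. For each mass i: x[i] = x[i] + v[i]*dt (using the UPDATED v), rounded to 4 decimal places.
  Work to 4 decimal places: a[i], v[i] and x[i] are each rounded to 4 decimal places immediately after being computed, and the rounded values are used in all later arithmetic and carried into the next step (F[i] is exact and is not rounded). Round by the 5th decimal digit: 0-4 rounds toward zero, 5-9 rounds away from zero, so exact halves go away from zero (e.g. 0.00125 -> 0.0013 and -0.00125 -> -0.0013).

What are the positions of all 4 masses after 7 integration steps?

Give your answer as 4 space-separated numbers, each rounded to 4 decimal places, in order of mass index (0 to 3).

Step 0: x=[6.0000 11.0000 17.0000 22.0000] v=[0.0000 0.0000 0.0000 0.0000]
Step 1: x=[6.0000 11.0400 16.9200 22.0000] v=[0.0000 0.2000 -0.4000 0.0000]
Step 2: x=[6.0032 11.1136 16.7760 21.9936] v=[0.0160 0.3680 -0.7200 -0.0320]
Step 3: x=[6.0152 11.2093 16.5964 21.9698] v=[0.0602 0.4784 -0.8979 -0.1190]
Step 4: x=[6.0428 11.3127 16.4157 21.9161] v=[0.1378 0.5170 -0.9034 -0.2684]
Step 5: x=[6.0920 11.4094 16.2668 21.8224] v=[0.2458 0.4836 -0.7444 -0.4686]
Step 6: x=[6.1666 11.4877 16.1738 21.6842] v=[0.3728 0.3916 -0.4651 -0.6908]
Step 7: x=[6.2668 11.5406 16.1467 21.5052] v=[0.5012 0.2646 -0.1354 -0.8950]

Answer: 6.2668 11.5406 16.1467 21.5052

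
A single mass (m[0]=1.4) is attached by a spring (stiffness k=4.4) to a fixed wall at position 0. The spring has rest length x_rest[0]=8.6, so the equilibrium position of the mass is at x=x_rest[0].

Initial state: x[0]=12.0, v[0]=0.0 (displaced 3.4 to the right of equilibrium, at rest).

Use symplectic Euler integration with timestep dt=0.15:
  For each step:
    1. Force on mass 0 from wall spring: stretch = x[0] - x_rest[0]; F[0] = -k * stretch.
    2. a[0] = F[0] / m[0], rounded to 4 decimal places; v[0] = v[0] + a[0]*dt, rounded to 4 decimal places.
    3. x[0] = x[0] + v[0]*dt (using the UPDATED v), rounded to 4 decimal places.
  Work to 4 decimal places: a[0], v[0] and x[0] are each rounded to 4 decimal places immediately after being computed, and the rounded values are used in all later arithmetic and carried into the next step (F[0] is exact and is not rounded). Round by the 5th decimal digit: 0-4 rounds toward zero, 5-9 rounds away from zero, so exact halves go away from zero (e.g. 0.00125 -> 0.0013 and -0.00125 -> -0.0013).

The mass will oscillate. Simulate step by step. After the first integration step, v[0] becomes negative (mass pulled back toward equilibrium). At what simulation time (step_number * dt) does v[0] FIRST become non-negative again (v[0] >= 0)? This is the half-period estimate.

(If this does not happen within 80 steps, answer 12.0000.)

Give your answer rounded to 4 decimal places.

Answer: 1.8000

Derivation:
Step 0: x=[12.0000] v=[0.0000]
Step 1: x=[11.7596] v=[-1.6029]
Step 2: x=[11.2957] v=[-3.0924]
Step 3: x=[10.6412] v=[-4.3632]
Step 4: x=[9.8424] v=[-5.3255]
Step 5: x=[8.9557] v=[-5.9112]
Step 6: x=[8.0439] v=[-6.0789]
Step 7: x=[7.1714] v=[-5.8167]
Step 8: x=[6.3999] v=[-5.1432]
Step 9: x=[5.7840] v=[-4.1060]
Step 10: x=[5.3672] v=[-2.7785]
Step 11: x=[5.1790] v=[-1.2545]
Step 12: x=[5.2327] v=[0.3583]
First v>=0 after going negative at step 12, time=1.8000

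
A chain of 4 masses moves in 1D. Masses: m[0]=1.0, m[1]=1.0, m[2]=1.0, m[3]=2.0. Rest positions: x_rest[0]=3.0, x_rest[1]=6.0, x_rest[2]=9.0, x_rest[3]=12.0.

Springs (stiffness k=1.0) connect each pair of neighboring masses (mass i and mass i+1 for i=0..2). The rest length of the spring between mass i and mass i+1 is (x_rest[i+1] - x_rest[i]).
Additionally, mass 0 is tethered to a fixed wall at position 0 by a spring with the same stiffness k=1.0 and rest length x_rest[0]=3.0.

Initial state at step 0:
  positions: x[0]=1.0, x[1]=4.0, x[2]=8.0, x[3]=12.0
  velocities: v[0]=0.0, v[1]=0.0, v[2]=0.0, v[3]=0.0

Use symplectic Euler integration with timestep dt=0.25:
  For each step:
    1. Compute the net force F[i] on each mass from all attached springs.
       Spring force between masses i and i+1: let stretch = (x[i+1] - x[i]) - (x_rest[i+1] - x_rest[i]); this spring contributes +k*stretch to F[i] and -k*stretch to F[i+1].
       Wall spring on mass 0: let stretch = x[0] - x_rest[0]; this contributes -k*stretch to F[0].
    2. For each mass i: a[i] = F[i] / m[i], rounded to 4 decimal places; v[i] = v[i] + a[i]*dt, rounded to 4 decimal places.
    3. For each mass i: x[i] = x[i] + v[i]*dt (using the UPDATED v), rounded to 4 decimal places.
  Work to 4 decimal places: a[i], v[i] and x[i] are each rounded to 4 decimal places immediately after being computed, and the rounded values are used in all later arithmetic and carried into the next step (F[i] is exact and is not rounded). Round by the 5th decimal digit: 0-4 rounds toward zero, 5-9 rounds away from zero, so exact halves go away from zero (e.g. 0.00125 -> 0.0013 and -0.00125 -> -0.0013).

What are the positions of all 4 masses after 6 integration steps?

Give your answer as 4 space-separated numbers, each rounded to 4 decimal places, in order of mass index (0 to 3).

Step 0: x=[1.0000 4.0000 8.0000 12.0000] v=[0.0000 0.0000 0.0000 0.0000]
Step 1: x=[1.1250 4.0625 8.0000 11.9688] v=[0.5000 0.2500 0.0000 -0.1250]
Step 2: x=[1.3633 4.1875 8.0020 11.9073] v=[0.9531 0.5000 0.0078 -0.2461]
Step 3: x=[1.6929 4.3744 8.0096 11.8175] v=[1.3183 0.7476 0.0305 -0.3593]
Step 4: x=[2.0843 4.6209 8.0280 11.7024] v=[1.5655 0.9860 0.0737 -0.4603]
Step 5: x=[2.5040 4.9218 8.0631 11.5663] v=[1.6786 1.2036 0.1405 -0.5446]
Step 6: x=[2.9183 5.2679 8.1209 11.4144] v=[1.6571 1.3845 0.2310 -0.6075]

Answer: 2.9183 5.2679 8.1209 11.4144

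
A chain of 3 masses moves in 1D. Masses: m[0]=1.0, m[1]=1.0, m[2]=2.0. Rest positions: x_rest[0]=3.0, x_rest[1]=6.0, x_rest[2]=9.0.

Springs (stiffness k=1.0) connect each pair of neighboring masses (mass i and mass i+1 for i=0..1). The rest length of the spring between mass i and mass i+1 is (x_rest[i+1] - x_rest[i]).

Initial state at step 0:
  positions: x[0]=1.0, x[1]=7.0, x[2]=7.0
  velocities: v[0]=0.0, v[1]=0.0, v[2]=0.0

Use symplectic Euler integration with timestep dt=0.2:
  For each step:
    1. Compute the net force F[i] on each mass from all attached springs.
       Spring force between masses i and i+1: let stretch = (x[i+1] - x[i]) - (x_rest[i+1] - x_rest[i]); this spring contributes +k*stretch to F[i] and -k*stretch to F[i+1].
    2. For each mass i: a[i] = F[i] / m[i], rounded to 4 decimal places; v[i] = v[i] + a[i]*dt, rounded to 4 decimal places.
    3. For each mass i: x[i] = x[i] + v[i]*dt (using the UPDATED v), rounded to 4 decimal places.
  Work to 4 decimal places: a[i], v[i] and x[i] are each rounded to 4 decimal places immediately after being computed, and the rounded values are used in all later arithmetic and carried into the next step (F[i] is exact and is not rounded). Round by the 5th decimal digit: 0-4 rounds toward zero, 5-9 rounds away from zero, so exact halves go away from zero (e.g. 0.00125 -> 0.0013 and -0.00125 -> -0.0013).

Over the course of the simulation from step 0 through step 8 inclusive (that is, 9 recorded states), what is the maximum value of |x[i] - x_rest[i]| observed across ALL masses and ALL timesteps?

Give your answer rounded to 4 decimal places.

Answer: 3.2975

Derivation:
Step 0: x=[1.0000 7.0000 7.0000] v=[0.0000 0.0000 0.0000]
Step 1: x=[1.1200 6.7600 7.0600] v=[0.6000 -1.2000 0.3000]
Step 2: x=[1.3456 6.3064 7.1740] v=[1.1280 -2.2680 0.5700]
Step 3: x=[1.6496 5.6891 7.3306] v=[1.5202 -3.0866 0.7832]
Step 4: x=[1.9952 4.9759 7.5144] v=[1.7281 -3.5662 0.9191]
Step 5: x=[2.3400 4.2450 7.7075] v=[1.7242 -3.6546 0.9653]
Step 6: x=[2.6410 3.5764 7.8913] v=[1.5052 -3.3431 0.9190]
Step 7: x=[2.8595 3.0430 8.0488] v=[1.0923 -2.6672 0.7875]
Step 8: x=[2.9653 2.7025 8.1662] v=[0.5290 -1.7027 0.5869]
Max displacement = 3.2975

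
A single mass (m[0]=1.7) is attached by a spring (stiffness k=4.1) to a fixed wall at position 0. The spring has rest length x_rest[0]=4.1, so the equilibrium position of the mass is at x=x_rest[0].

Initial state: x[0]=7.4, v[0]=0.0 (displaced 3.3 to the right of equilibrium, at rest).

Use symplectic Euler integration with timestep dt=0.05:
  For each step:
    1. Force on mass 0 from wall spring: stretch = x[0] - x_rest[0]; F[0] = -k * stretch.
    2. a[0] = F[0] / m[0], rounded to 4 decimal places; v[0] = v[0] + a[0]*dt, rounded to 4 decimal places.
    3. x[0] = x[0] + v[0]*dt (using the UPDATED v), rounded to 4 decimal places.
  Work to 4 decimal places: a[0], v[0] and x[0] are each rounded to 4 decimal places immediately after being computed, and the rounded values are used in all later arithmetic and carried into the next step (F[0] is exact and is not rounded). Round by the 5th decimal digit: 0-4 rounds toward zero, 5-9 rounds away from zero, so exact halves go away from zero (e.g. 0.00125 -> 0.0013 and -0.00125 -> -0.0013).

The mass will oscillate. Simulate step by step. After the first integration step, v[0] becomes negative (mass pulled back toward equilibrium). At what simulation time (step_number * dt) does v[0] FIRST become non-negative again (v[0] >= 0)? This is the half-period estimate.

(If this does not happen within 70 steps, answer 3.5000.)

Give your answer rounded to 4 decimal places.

Answer: 2.0500

Derivation:
Step 0: x=[7.4000] v=[0.0000]
Step 1: x=[7.3801] v=[-0.3979]
Step 2: x=[7.3404] v=[-0.7934]
Step 3: x=[7.2812] v=[-1.1842]
Step 4: x=[7.2028] v=[-1.5678]
Step 5: x=[7.1057] v=[-1.9420]
Step 6: x=[6.9905] v=[-2.3045]
Step 7: x=[6.8578] v=[-2.6531]
Step 8: x=[6.7085] v=[-2.9857]
Step 9: x=[6.5435] v=[-3.3003]
Step 10: x=[6.3638] v=[-3.5950]
Step 11: x=[6.1704] v=[-3.8680]
Step 12: x=[5.9645] v=[-4.1177]
Step 13: x=[5.7474] v=[-4.3425]
Step 14: x=[5.5203] v=[-4.5412]
Step 15: x=[5.2847] v=[-4.7125]
Step 16: x=[5.0419] v=[-4.8554]
Step 17: x=[4.7935] v=[-4.9690]
Step 18: x=[4.5409] v=[-5.0526]
Step 19: x=[4.2856] v=[-5.1058]
Step 20: x=[4.0292] v=[-5.1282]
Step 21: x=[3.7732] v=[-5.1197]
Step 22: x=[3.5192] v=[-5.0803]
Step 23: x=[3.2687] v=[-5.0103]
Step 24: x=[3.0232] v=[-4.9101]
Step 25: x=[2.7842] v=[-4.7803]
Step 26: x=[2.5531] v=[-4.6216]
Step 27: x=[2.3313] v=[-4.4351]
Step 28: x=[2.1202] v=[-4.2218]
Step 29: x=[1.9210] v=[-3.9831]
Step 30: x=[1.7350] v=[-3.7203]
Step 31: x=[1.5632] v=[-3.4351]
Step 32: x=[1.4067] v=[-3.1292]
Step 33: x=[1.2665] v=[-2.8044]
Step 34: x=[1.1434] v=[-2.4627]
Step 35: x=[1.0381] v=[-2.1062]
Step 36: x=[0.9513] v=[-1.7370]
Step 37: x=[0.8834] v=[-1.3573]
Step 38: x=[0.8349] v=[-0.9694]
Step 39: x=[0.8061] v=[-0.5757]
Step 40: x=[0.7972] v=[-0.1785]
Step 41: x=[0.8082] v=[0.2198]
First v>=0 after going negative at step 41, time=2.0500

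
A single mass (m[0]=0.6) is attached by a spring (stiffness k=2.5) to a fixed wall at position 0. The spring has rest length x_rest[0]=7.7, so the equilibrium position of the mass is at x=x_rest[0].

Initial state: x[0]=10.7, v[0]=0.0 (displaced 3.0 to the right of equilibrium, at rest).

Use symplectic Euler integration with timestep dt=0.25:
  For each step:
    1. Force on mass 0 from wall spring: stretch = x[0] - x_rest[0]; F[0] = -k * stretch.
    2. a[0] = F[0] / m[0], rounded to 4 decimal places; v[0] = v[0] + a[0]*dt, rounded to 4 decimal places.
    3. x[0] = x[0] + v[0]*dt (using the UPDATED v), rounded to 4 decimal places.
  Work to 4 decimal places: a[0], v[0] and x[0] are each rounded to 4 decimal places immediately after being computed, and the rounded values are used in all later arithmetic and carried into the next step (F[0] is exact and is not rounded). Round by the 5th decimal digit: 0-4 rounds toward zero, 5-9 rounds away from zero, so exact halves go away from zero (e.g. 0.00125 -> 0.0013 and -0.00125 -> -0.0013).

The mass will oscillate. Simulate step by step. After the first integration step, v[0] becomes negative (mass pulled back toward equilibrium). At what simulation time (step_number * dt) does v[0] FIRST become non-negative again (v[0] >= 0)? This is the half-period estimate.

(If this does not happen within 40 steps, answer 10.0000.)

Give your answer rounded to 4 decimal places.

Step 0: x=[10.7000] v=[0.0000]
Step 1: x=[9.9188] v=[-3.1250]
Step 2: x=[8.5597] v=[-5.4363]
Step 3: x=[6.9768] v=[-6.3318]
Step 4: x=[5.5822] v=[-5.5785]
Step 5: x=[4.7391] v=[-3.3725]
Step 6: x=[4.6671] v=[-0.2882]
Step 7: x=[5.3849] v=[2.8711]
First v>=0 after going negative at step 7, time=1.7500

Answer: 1.7500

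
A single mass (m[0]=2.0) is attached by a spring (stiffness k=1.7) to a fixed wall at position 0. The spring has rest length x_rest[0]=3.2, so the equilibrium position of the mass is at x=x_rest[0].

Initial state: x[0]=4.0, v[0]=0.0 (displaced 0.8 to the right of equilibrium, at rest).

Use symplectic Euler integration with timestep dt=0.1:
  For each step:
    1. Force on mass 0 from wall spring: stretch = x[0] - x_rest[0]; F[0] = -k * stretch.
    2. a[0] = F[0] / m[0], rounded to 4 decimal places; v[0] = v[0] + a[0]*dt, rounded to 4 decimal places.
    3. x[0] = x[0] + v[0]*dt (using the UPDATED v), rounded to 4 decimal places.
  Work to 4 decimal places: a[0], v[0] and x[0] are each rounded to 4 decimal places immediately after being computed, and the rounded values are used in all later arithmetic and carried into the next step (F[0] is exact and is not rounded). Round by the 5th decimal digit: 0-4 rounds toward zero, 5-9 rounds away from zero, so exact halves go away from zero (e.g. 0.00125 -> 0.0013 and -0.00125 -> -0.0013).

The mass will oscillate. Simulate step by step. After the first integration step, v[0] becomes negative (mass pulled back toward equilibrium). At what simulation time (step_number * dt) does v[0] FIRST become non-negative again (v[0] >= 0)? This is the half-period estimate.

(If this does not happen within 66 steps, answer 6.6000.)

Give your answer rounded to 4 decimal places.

Step 0: x=[4.0000] v=[0.0000]
Step 1: x=[3.9932] v=[-0.0680]
Step 2: x=[3.9797] v=[-0.1354]
Step 3: x=[3.9595] v=[-0.2017]
Step 4: x=[3.9329] v=[-0.2663]
Step 5: x=[3.9000] v=[-0.3286]
Step 6: x=[3.8612] v=[-0.3881]
Step 7: x=[3.8168] v=[-0.4443]
Step 8: x=[3.7671] v=[-0.4967]
Step 9: x=[3.7126] v=[-0.5449]
Step 10: x=[3.6538] v=[-0.5885]
Step 11: x=[3.5911] v=[-0.6271]
Step 12: x=[3.5251] v=[-0.6603]
Step 13: x=[3.4563] v=[-0.6879]
Step 14: x=[3.3853] v=[-0.7097]
Step 15: x=[3.3128] v=[-0.7255]
Step 16: x=[3.2393] v=[-0.7351]
Step 17: x=[3.1655] v=[-0.7384]
Step 18: x=[3.0920] v=[-0.7355]
Step 19: x=[3.0194] v=[-0.7263]
Step 20: x=[2.9483] v=[-0.7110]
Step 21: x=[2.8793] v=[-0.6896]
Step 22: x=[2.8131] v=[-0.6623]
Step 23: x=[2.7502] v=[-0.6294]
Step 24: x=[2.6911] v=[-0.5912]
Step 25: x=[2.6363] v=[-0.5479]
Step 26: x=[2.5863] v=[-0.5000]
Step 27: x=[2.5415] v=[-0.4478]
Step 28: x=[2.5023] v=[-0.3918]
Step 29: x=[2.4691] v=[-0.3325]
Step 30: x=[2.4421] v=[-0.2704]
Step 31: x=[2.4215] v=[-0.2060]
Step 32: x=[2.4075] v=[-0.1398]
Step 33: x=[2.4003] v=[-0.0724]
Step 34: x=[2.3999] v=[-0.0044]
Step 35: x=[2.4063] v=[0.0636]
First v>=0 after going negative at step 35, time=3.5000

Answer: 3.5000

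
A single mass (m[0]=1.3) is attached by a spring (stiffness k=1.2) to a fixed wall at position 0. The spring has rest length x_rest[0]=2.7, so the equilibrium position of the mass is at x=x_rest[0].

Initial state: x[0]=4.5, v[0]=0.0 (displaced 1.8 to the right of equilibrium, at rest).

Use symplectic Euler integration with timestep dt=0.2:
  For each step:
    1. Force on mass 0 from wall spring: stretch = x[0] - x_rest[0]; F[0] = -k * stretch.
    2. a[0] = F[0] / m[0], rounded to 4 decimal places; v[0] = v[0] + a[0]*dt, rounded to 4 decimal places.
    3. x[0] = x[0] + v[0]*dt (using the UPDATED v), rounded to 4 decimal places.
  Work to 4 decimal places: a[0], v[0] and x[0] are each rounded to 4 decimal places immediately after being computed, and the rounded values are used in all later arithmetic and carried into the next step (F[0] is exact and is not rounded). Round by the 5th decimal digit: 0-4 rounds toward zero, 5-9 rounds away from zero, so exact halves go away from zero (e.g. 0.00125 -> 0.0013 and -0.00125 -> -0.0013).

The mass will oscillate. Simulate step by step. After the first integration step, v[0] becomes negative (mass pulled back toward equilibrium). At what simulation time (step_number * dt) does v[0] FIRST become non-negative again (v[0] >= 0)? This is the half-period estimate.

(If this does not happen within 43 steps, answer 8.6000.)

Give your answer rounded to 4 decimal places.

Answer: 3.4000

Derivation:
Step 0: x=[4.5000] v=[0.0000]
Step 1: x=[4.4335] v=[-0.3323]
Step 2: x=[4.3030] v=[-0.6523]
Step 3: x=[4.1134] v=[-0.9482]
Step 4: x=[3.8716] v=[-1.2091]
Step 5: x=[3.5865] v=[-1.4254]
Step 6: x=[3.2687] v=[-1.5891]
Step 7: x=[2.9299] v=[-1.6941]
Step 8: x=[2.5826] v=[-1.7365]
Step 9: x=[2.2396] v=[-1.7148]
Step 10: x=[1.9136] v=[-1.6298]
Step 11: x=[1.6167] v=[-1.4846]
Step 12: x=[1.3598] v=[-1.2846]
Step 13: x=[1.1524] v=[-1.0372]
Step 14: x=[1.0021] v=[-0.7515]
Step 15: x=[0.9145] v=[-0.4380]
Step 16: x=[0.8928] v=[-0.1084]
Step 17: x=[0.9378] v=[0.2252]
First v>=0 after going negative at step 17, time=3.4000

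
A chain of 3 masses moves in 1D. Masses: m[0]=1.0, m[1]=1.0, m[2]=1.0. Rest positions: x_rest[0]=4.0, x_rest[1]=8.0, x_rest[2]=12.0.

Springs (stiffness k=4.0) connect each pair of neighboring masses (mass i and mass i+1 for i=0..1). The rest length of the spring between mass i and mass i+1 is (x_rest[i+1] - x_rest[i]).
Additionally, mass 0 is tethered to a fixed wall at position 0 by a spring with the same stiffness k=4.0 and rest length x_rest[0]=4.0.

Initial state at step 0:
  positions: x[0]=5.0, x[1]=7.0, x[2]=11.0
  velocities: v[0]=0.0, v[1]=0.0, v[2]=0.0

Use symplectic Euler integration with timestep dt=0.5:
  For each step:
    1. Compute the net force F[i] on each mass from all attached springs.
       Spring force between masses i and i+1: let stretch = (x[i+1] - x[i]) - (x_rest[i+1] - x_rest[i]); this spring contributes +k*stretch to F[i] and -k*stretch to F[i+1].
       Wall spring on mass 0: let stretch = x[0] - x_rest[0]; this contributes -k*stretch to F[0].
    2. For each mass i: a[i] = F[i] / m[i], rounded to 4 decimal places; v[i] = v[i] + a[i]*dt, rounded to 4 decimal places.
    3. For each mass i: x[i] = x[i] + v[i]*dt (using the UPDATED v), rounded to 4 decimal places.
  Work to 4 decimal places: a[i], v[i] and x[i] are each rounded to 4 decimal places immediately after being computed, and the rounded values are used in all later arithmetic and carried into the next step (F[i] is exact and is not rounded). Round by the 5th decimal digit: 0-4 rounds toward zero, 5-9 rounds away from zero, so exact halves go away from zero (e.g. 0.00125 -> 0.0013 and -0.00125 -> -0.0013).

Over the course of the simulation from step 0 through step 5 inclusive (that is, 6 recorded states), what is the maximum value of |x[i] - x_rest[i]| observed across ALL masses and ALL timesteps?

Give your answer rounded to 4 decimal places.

Step 0: x=[5.0000 7.0000 11.0000] v=[0.0000 0.0000 0.0000]
Step 1: x=[2.0000 9.0000 11.0000] v=[-6.0000 4.0000 0.0000]
Step 2: x=[4.0000 6.0000 13.0000] v=[4.0000 -6.0000 4.0000]
Step 3: x=[4.0000 8.0000 12.0000] v=[0.0000 4.0000 -2.0000]
Step 4: x=[4.0000 10.0000 11.0000] v=[0.0000 4.0000 -2.0000]
Step 5: x=[6.0000 7.0000 13.0000] v=[4.0000 -6.0000 4.0000]
Max displacement = 2.0000

Answer: 2.0000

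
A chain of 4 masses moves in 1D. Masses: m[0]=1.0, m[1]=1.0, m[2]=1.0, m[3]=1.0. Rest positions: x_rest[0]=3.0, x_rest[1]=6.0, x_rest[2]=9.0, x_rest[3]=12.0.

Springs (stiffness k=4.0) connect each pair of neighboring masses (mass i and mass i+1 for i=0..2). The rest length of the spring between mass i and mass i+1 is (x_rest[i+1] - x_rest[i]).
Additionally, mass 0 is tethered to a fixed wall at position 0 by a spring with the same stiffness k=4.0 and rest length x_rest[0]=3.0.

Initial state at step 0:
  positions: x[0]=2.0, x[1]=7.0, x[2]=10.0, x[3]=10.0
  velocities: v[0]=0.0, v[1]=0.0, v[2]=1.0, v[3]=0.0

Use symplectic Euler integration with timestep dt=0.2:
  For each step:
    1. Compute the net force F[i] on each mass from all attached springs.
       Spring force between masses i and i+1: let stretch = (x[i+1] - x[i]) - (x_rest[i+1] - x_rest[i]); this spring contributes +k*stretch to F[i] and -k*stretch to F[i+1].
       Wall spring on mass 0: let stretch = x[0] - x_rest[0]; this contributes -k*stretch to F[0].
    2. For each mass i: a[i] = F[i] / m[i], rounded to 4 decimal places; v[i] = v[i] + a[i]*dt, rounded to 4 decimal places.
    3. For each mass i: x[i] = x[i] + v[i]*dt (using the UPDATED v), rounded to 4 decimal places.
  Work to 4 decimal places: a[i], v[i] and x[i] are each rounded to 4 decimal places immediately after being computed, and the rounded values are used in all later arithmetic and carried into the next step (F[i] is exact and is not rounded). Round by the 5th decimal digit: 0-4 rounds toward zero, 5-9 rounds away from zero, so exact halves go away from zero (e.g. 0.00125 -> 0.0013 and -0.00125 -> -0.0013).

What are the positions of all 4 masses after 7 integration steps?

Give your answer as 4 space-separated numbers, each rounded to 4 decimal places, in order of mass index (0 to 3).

Step 0: x=[2.0000 7.0000 10.0000 10.0000] v=[0.0000 0.0000 1.0000 0.0000]
Step 1: x=[2.4800 6.6800 9.7200 10.4800] v=[2.4000 -1.6000 -1.4000 2.4000]
Step 2: x=[3.2352 6.1744 9.0752 11.3184] v=[3.7760 -2.5280 -3.2240 4.1920]
Step 3: x=[3.9430 5.6627 8.3252 12.2779] v=[3.5392 -2.5587 -3.7501 4.7974]
Step 4: x=[4.2951 5.3018 7.7816 13.0849] v=[1.7606 -1.8045 -2.7179 4.0352]
Step 5: x=[4.1211 5.1766 7.6898 13.5234] v=[-0.8701 -0.6260 -0.4591 2.1926]
Step 6: x=[3.4566 5.2846 8.1292 13.5085] v=[-3.3226 0.5402 2.1972 -0.0743]
Step 7: x=[2.5315 5.5553 8.9742 13.1130] v=[-4.6255 1.3535 4.2250 -1.9777]

Answer: 2.5315 5.5553 8.9742 13.1130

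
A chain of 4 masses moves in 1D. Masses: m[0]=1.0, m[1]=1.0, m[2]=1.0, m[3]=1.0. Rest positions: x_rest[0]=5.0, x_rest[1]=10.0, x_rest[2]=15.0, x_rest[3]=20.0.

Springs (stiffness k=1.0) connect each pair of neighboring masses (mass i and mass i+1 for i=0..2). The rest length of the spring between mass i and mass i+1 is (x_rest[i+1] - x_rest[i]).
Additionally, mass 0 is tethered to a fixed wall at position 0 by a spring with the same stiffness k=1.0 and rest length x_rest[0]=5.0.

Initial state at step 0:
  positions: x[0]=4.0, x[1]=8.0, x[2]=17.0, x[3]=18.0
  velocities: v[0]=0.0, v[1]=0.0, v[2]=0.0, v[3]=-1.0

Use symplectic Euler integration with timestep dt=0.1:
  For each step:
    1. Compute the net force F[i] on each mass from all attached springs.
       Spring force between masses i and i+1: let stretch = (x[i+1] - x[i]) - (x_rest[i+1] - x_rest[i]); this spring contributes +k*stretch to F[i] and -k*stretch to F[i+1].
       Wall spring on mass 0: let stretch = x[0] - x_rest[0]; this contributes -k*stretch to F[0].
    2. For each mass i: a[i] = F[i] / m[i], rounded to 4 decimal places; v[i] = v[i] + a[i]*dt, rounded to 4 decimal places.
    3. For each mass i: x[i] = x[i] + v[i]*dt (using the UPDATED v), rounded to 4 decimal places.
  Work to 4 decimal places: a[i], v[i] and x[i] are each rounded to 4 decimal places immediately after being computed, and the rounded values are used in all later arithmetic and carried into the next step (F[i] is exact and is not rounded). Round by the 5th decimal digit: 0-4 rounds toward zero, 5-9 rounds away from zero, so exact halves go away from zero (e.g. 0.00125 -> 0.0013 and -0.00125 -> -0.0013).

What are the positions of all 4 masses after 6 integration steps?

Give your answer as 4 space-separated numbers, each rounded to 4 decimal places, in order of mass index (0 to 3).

Step 0: x=[4.0000 8.0000 17.0000 18.0000] v=[0.0000 0.0000 0.0000 -1.0000]
Step 1: x=[4.0000 8.0500 16.9200 17.9400] v=[0.0000 0.5000 -0.8000 -0.6000]
Step 2: x=[4.0005 8.1482 16.7615 17.9198] v=[0.0050 0.9820 -1.5850 -0.2020]
Step 3: x=[4.0025 8.2911 16.5285 17.9380] v=[0.0197 1.4286 -2.3305 0.1822]
Step 4: x=[4.0073 8.4735 16.2272 17.9921] v=[0.0483 1.8235 -3.0133 0.5413]
Step 5: x=[4.0167 8.6887 15.8660 18.0786] v=[0.0942 2.1523 -3.6122 0.8648]
Step 6: x=[4.0327 8.9290 15.4551 18.1930] v=[0.1597 2.4028 -4.1087 1.1435]

Answer: 4.0327 8.9290 15.4551 18.1930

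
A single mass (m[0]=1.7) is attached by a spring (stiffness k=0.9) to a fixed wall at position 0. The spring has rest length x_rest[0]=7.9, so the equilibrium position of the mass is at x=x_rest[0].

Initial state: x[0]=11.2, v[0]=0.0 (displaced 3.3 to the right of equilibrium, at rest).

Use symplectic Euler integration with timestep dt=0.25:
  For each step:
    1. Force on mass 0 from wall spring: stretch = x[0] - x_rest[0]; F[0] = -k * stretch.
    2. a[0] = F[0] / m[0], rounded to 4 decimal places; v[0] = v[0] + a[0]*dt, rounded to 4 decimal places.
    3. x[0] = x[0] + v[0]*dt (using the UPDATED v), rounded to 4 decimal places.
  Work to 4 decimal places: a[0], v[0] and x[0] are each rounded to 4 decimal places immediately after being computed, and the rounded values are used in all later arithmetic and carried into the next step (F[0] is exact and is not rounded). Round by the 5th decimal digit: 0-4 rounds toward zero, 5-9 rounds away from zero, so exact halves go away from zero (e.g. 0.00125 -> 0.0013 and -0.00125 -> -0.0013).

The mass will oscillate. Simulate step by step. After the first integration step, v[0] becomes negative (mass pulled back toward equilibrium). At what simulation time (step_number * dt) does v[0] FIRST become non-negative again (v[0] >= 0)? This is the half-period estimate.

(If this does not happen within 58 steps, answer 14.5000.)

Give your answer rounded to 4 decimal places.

Answer: 4.5000

Derivation:
Step 0: x=[11.2000] v=[0.0000]
Step 1: x=[11.0908] v=[-0.4368]
Step 2: x=[10.8760] v=[-0.8591]
Step 3: x=[10.5628] v=[-1.2530]
Step 4: x=[10.1615] v=[-1.6054]
Step 5: x=[9.6853] v=[-1.9047]
Step 6: x=[9.1501] v=[-2.1410]
Step 7: x=[8.5735] v=[-2.3065]
Step 8: x=[7.9746] v=[-2.3957]
Step 9: x=[7.3732] v=[-2.4056]
Step 10: x=[6.7892] v=[-2.3359]
Step 11: x=[6.2420] v=[-2.1889]
Step 12: x=[5.7496] v=[-1.9695]
Step 13: x=[5.3284] v=[-1.6849]
Step 14: x=[4.9923] v=[-1.3446]
Step 15: x=[4.7524] v=[-0.9598]
Step 16: x=[4.6166] v=[-0.5432]
Step 17: x=[4.5895] v=[-0.1086]
Step 18: x=[4.6719] v=[0.3296]
First v>=0 after going negative at step 18, time=4.5000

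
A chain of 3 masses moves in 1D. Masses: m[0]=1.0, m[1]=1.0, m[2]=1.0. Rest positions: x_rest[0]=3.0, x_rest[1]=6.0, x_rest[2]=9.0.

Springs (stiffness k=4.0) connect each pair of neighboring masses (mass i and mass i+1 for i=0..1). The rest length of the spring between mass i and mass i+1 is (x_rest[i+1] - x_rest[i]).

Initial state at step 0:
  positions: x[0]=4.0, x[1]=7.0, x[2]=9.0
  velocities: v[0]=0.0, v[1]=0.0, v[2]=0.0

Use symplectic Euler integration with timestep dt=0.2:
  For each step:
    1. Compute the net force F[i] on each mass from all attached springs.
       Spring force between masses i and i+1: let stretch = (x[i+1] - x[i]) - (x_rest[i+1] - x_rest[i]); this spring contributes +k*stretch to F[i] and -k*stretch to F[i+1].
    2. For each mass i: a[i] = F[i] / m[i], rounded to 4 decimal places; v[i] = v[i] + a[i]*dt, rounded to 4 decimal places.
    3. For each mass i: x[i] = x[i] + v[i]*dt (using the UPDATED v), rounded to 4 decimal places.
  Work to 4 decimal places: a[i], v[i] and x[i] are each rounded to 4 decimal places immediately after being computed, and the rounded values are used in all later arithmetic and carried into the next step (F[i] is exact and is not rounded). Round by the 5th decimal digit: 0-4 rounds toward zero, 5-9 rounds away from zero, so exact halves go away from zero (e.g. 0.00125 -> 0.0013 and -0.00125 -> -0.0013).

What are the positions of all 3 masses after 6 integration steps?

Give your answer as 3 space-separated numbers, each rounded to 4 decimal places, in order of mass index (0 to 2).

Step 0: x=[4.0000 7.0000 9.0000] v=[0.0000 0.0000 0.0000]
Step 1: x=[4.0000 6.8400 9.1600] v=[0.0000 -0.8000 0.8000]
Step 2: x=[3.9744 6.5968 9.4288] v=[-0.1280 -1.2160 1.3440]
Step 3: x=[3.8884 6.3871 9.7245] v=[-0.4301 -1.0483 1.4784]
Step 4: x=[3.7222 6.3116 9.9662] v=[-0.8311 -0.3773 1.2085]
Step 5: x=[3.4903 6.4066 10.1032] v=[-1.1596 0.4749 0.6848]
Step 6: x=[3.2450 6.6264 10.1287] v=[-1.2266 1.0991 0.1275]

Answer: 3.2450 6.6264 10.1287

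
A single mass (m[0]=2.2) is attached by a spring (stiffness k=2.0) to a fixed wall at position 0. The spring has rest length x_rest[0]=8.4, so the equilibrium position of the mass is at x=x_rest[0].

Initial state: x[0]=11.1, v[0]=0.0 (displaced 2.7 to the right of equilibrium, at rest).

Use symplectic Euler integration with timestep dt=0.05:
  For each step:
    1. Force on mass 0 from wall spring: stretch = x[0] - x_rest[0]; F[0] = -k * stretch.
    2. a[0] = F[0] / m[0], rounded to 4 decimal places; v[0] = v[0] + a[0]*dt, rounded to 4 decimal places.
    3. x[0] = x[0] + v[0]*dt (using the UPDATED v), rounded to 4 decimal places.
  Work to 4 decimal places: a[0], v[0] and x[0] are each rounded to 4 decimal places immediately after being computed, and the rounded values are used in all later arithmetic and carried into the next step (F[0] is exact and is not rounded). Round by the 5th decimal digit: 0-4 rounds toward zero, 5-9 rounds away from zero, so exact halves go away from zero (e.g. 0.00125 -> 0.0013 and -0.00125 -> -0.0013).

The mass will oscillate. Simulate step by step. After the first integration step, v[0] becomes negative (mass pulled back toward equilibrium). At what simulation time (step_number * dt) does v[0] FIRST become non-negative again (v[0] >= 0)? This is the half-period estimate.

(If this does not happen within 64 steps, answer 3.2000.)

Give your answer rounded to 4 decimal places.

Answer: 3.2000

Derivation:
Step 0: x=[11.1000] v=[0.0000]
Step 1: x=[11.0939] v=[-0.1227]
Step 2: x=[11.0816] v=[-0.2452]
Step 3: x=[11.0632] v=[-0.3671]
Step 4: x=[11.0388] v=[-0.4882]
Step 5: x=[11.0084] v=[-0.6081]
Step 6: x=[10.9721] v=[-0.7267]
Step 7: x=[10.9299] v=[-0.8436]
Step 8: x=[10.8820] v=[-0.9586]
Step 9: x=[10.8284] v=[-1.0714]
Step 10: x=[10.7693] v=[-1.1818]
Step 11: x=[10.7048] v=[-1.2895]
Step 12: x=[10.6351] v=[-1.3943]
Step 13: x=[10.5603] v=[-1.4959]
Step 14: x=[10.4806] v=[-1.5941]
Step 15: x=[10.3962] v=[-1.6887]
Step 16: x=[10.3072] v=[-1.7794]
Step 17: x=[10.2139] v=[-1.8661]
Step 18: x=[10.1165] v=[-1.9486]
Step 19: x=[10.0152] v=[-2.0266]
Step 20: x=[9.9102] v=[-2.1000]
Step 21: x=[9.8018] v=[-2.1686]
Step 22: x=[9.6902] v=[-2.2323]
Step 23: x=[9.5757] v=[-2.2909]
Step 24: x=[9.4585] v=[-2.3443]
Step 25: x=[9.3389] v=[-2.3924]
Step 26: x=[9.2171] v=[-2.4351]
Step 27: x=[9.0935] v=[-2.4722]
Step 28: x=[8.9683] v=[-2.5037]
Step 29: x=[8.8418] v=[-2.5295]
Step 30: x=[8.7143] v=[-2.5496]
Step 31: x=[8.5861] v=[-2.5639]
Step 32: x=[8.4575] v=[-2.5724]
Step 33: x=[8.3288] v=[-2.5750]
Step 34: x=[8.2002] v=[-2.5718]
Step 35: x=[8.0721] v=[-2.5627]
Step 36: x=[7.9447] v=[-2.5478]
Step 37: x=[7.8183] v=[-2.5271]
Step 38: x=[7.6933] v=[-2.5007]
Step 39: x=[7.5699] v=[-2.4686]
Step 40: x=[7.4484] v=[-2.4309]
Step 41: x=[7.3290] v=[-2.3876]
Step 42: x=[7.2121] v=[-2.3389]
Step 43: x=[7.0979] v=[-2.2849]
Step 44: x=[6.9866] v=[-2.2257]
Step 45: x=[6.8785] v=[-2.1615]
Step 46: x=[6.7739] v=[-2.0923]
Step 47: x=[6.6730] v=[-2.0184]
Step 48: x=[6.5760] v=[-1.9399]
Step 49: x=[6.4832] v=[-1.8570]
Step 50: x=[6.3947] v=[-1.7699]
Step 51: x=[6.3108] v=[-1.6788]
Step 52: x=[6.2316] v=[-1.5838]
Step 53: x=[6.1573] v=[-1.4852]
Step 54: x=[6.0881] v=[-1.3833]
Step 55: x=[6.0242] v=[-1.2782]
Step 56: x=[5.9657] v=[-1.1702]
Step 57: x=[5.9127] v=[-1.0596]
Step 58: x=[5.8654] v=[-0.9465]
Step 59: x=[5.8238] v=[-0.8313]
Step 60: x=[5.7881] v=[-0.7142]
Step 61: x=[5.7583] v=[-0.5955]
Step 62: x=[5.7345] v=[-0.4754]
Step 63: x=[5.7168] v=[-0.3542]
Step 64: x=[5.7052] v=[-0.2322]
v[0] did not become non-negative within 64 steps; using fallback time=3.2000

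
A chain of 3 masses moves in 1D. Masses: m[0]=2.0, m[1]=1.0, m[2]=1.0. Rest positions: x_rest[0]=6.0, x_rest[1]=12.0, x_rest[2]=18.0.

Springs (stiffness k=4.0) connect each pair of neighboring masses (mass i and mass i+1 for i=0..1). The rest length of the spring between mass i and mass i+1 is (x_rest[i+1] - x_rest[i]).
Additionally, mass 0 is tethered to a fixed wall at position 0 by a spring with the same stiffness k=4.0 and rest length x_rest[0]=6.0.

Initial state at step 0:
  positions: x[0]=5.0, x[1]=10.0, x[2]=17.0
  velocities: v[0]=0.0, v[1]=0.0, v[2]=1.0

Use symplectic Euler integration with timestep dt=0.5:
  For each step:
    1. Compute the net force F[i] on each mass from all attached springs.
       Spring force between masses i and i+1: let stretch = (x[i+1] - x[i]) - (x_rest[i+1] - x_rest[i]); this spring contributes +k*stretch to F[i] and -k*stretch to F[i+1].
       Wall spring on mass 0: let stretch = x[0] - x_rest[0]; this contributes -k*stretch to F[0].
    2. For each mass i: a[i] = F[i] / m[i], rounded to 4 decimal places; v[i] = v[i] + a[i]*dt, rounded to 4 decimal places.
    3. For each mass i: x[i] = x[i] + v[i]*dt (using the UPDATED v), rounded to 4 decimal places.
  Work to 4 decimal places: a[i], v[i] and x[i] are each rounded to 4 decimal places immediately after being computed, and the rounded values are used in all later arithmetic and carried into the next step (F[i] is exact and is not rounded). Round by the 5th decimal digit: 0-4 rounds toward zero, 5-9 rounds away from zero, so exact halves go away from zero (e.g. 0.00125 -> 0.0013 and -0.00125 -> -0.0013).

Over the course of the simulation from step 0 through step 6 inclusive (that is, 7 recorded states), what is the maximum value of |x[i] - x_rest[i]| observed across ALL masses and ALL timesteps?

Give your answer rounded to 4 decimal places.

Step 0: x=[5.0000 10.0000 17.0000] v=[0.0000 0.0000 1.0000]
Step 1: x=[5.0000 12.0000 16.5000] v=[0.0000 4.0000 -1.0000]
Step 2: x=[6.0000 11.5000 17.5000] v=[2.0000 -1.0000 2.0000]
Step 3: x=[6.7500 11.5000 18.5000] v=[1.5000 0.0000 2.0000]
Step 4: x=[6.5000 13.7500 18.5000] v=[-0.5000 4.5000 0.0000]
Step 5: x=[6.6250 13.5000 19.7500] v=[0.2500 -0.5000 2.5000]
Step 6: x=[6.8750 12.6250 20.7500] v=[0.5000 -1.7500 2.0000]
Max displacement = 2.7500

Answer: 2.7500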